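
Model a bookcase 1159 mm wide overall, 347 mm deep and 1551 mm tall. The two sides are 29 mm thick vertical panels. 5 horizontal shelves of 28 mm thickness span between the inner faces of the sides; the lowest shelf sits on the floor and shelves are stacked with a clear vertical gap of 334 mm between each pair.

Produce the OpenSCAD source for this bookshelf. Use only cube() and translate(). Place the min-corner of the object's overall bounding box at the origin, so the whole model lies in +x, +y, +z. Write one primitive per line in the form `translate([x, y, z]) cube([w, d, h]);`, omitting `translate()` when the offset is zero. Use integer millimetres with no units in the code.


cube([29, 347, 1551]);
translate([1130, 0, 0]) cube([29, 347, 1551]);
translate([29, 0, 0]) cube([1101, 347, 28]);
translate([29, 0, 362]) cube([1101, 347, 28]);
translate([29, 0, 724]) cube([1101, 347, 28]);
translate([29, 0, 1086]) cube([1101, 347, 28]);
translate([29, 0, 1448]) cube([1101, 347, 28]);


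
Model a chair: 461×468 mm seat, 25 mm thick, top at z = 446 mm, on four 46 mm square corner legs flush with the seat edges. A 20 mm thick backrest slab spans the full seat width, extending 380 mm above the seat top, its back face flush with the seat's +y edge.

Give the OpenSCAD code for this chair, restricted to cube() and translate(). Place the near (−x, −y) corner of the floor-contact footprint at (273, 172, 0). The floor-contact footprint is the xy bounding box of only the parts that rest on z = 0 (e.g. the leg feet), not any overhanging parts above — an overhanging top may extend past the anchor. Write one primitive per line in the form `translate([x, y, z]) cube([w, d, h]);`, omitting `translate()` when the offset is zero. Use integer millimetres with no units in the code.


translate([273, 172, 421]) cube([461, 468, 25]);
translate([273, 172, 0]) cube([46, 46, 421]);
translate([688, 172, 0]) cube([46, 46, 421]);
translate([273, 594, 0]) cube([46, 46, 421]);
translate([688, 594, 0]) cube([46, 46, 421]);
translate([273, 620, 446]) cube([461, 20, 380]);


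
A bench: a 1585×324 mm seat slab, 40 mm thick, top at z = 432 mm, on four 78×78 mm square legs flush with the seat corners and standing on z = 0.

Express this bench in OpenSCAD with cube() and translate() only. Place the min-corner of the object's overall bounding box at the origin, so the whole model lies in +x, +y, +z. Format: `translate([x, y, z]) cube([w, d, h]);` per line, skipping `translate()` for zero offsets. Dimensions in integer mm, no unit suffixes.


translate([0, 0, 392]) cube([1585, 324, 40]);
cube([78, 78, 392]);
translate([0, 246, 0]) cube([78, 78, 392]);
translate([1507, 0, 0]) cube([78, 78, 392]);
translate([1507, 246, 0]) cube([78, 78, 392]);


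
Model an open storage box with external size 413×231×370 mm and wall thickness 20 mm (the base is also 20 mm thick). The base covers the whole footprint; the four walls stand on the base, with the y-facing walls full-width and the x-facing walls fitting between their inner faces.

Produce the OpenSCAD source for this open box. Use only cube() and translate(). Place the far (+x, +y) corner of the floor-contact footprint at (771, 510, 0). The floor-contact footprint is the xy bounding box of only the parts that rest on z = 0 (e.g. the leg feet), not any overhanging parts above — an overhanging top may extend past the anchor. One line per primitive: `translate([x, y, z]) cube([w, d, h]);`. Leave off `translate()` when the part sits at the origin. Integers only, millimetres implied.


translate([358, 279, 0]) cube([413, 231, 20]);
translate([358, 279, 20]) cube([413, 20, 350]);
translate([358, 490, 20]) cube([413, 20, 350]);
translate([358, 299, 20]) cube([20, 191, 350]);
translate([751, 299, 20]) cube([20, 191, 350]);


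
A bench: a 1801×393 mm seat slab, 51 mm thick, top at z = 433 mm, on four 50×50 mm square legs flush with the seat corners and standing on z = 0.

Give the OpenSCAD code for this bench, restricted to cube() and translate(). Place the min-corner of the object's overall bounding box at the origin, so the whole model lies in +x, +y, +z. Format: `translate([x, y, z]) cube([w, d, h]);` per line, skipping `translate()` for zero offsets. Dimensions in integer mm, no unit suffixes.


translate([0, 0, 382]) cube([1801, 393, 51]);
cube([50, 50, 382]);
translate([0, 343, 0]) cube([50, 50, 382]);
translate([1751, 0, 0]) cube([50, 50, 382]);
translate([1751, 343, 0]) cube([50, 50, 382]);


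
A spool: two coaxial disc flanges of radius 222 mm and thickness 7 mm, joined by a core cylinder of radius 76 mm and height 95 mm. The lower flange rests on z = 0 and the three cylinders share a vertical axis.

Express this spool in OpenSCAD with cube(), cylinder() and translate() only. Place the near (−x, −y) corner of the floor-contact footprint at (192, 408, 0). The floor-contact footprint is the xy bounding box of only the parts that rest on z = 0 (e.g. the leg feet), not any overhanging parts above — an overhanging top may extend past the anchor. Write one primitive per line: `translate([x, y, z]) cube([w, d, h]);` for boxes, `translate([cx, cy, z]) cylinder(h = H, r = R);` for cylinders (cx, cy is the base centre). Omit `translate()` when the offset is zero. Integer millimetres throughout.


translate([414, 630, 0]) cylinder(h = 7, r = 222);
translate([414, 630, 7]) cylinder(h = 95, r = 76);
translate([414, 630, 102]) cylinder(h = 7, r = 222);


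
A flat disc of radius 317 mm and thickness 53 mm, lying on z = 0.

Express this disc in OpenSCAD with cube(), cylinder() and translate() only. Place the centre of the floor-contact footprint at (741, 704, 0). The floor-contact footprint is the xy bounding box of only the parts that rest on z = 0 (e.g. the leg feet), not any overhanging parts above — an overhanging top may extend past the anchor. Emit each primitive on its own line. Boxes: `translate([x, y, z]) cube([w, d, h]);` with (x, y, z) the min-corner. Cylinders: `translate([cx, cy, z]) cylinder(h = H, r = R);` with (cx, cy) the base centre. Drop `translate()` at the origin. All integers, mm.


translate([741, 704, 0]) cylinder(h = 53, r = 317);


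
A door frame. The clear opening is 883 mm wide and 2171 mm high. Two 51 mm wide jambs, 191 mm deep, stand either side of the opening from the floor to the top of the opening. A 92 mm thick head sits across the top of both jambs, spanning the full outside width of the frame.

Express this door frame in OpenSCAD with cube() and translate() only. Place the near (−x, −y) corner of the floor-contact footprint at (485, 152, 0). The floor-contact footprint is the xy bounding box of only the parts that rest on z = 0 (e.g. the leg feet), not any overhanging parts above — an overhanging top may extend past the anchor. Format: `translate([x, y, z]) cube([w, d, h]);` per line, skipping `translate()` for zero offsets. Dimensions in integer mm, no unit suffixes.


translate([485, 152, 0]) cube([51, 191, 2171]);
translate([1419, 152, 0]) cube([51, 191, 2171]);
translate([485, 152, 2171]) cube([985, 191, 92]);


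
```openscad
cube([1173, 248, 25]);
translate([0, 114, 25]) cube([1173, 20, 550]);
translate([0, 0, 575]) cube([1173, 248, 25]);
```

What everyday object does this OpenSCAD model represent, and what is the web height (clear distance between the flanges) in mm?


An I-beam. The web height is 550 mm.

Two wide flanges with a thin centred web — an I-beam. Overall 600 mm minus two 25 mm flanges gives a web of 600 − 2·25 = 550 mm.


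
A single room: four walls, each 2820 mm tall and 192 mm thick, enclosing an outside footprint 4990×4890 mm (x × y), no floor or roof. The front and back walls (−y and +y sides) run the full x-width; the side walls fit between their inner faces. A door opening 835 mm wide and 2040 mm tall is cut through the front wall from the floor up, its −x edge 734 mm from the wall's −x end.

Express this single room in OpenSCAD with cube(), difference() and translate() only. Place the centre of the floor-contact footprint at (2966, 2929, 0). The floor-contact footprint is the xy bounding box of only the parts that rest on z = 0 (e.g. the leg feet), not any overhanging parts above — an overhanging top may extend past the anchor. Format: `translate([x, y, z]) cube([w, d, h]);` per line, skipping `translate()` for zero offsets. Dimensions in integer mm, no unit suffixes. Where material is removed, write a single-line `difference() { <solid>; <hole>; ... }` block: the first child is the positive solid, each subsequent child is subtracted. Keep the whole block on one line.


difference() { translate([471, 484, 0]) cube([4990, 192, 2820]); translate([1205, 484, 0]) cube([835, 192, 2040]); }
translate([471, 5182, 0]) cube([4990, 192, 2820]);
translate([471, 676, 0]) cube([192, 4506, 2820]);
translate([5269, 676, 0]) cube([192, 4506, 2820]);


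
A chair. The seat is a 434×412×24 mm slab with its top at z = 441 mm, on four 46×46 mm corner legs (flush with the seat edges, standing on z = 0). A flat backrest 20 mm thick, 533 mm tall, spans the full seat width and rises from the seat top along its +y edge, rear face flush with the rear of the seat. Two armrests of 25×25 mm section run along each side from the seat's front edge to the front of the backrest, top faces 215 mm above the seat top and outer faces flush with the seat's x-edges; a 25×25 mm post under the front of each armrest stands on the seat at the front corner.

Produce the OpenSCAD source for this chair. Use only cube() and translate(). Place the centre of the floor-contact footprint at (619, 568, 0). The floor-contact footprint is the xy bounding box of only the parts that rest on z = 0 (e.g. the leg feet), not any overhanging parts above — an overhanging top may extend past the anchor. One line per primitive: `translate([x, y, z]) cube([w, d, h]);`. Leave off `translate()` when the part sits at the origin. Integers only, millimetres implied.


translate([402, 362, 417]) cube([434, 412, 24]);
translate([402, 362, 0]) cube([46, 46, 417]);
translate([790, 362, 0]) cube([46, 46, 417]);
translate([402, 728, 0]) cube([46, 46, 417]);
translate([790, 728, 0]) cube([46, 46, 417]);
translate([402, 754, 441]) cube([434, 20, 533]);
translate([402, 362, 631]) cube([25, 392, 25]);
translate([811, 362, 631]) cube([25, 392, 25]);
translate([402, 362, 441]) cube([25, 25, 190]);
translate([811, 362, 441]) cube([25, 25, 190]);


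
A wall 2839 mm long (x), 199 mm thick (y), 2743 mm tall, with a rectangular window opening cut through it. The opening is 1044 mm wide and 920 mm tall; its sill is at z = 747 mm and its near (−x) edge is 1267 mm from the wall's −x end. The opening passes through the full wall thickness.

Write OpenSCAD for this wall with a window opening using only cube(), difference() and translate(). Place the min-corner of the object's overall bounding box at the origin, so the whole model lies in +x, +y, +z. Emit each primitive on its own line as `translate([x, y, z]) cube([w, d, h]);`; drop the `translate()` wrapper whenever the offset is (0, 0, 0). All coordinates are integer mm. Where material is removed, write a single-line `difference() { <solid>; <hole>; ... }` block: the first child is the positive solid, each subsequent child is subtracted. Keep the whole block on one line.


difference() { cube([2839, 199, 2743]); translate([1267, 0, 747]) cube([1044, 199, 920]); }


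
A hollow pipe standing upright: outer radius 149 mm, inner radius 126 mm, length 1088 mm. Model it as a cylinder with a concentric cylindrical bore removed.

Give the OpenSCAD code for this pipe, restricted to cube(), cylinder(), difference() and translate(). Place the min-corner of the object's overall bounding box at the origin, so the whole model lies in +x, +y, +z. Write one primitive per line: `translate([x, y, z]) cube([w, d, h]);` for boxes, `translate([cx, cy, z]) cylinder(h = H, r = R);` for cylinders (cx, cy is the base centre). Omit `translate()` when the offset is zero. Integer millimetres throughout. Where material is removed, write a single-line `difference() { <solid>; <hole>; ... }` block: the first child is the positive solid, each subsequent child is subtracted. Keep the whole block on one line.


difference() { translate([149, 149, 0]) cylinder(h = 1088, r = 149); translate([149, 149, 0]) cylinder(h = 1088, r = 126); }


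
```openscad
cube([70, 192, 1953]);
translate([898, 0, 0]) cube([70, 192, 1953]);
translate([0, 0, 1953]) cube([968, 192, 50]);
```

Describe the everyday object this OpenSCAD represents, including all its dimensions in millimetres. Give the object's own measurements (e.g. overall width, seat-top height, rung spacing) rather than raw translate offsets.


A door frame. The clear opening is 828 mm wide and 1953 mm high. Two 70 mm wide jambs, 192 mm deep, stand either side of the opening from the floor to the top of the opening. A 50 mm thick head sits across the top of both jambs, spanning the full outside width of the frame.


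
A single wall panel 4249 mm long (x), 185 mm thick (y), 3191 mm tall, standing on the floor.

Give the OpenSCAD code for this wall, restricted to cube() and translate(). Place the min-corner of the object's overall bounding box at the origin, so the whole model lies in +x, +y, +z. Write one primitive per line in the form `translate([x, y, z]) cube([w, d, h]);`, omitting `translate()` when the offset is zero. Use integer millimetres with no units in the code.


cube([4249, 185, 3191]);


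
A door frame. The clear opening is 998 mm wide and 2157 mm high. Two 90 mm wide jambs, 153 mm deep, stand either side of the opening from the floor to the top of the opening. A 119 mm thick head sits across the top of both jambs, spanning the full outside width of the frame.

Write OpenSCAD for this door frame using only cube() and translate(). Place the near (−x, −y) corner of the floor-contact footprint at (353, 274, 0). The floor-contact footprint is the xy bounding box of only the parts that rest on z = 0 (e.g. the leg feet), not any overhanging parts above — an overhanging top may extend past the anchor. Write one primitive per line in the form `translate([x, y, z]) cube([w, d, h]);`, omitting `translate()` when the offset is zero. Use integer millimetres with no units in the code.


translate([353, 274, 0]) cube([90, 153, 2157]);
translate([1441, 274, 0]) cube([90, 153, 2157]);
translate([353, 274, 2157]) cube([1178, 153, 119]);


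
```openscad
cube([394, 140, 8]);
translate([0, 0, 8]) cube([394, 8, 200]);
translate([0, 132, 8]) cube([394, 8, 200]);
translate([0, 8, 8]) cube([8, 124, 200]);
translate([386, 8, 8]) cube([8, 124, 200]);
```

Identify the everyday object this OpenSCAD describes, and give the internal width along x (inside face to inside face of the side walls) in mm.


An open box. The internal width is 378 mm.

A 394×140 base slab with four walls standing on it — an open box. The base is 394 mm wide and the walls are 8 mm thick, so the internal width is 394 − 2 × 8 = 378 mm.


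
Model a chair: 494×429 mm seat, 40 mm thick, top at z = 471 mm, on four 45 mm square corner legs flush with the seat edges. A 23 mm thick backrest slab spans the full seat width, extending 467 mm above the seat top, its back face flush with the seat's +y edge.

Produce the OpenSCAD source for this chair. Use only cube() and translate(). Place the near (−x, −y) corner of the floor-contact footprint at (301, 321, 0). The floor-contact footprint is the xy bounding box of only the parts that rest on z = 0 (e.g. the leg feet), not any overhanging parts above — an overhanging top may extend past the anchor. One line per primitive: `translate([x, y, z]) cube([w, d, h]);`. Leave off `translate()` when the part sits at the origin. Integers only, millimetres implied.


translate([301, 321, 431]) cube([494, 429, 40]);
translate([301, 321, 0]) cube([45, 45, 431]);
translate([750, 321, 0]) cube([45, 45, 431]);
translate([301, 705, 0]) cube([45, 45, 431]);
translate([750, 705, 0]) cube([45, 45, 431]);
translate([301, 727, 471]) cube([494, 23, 467]);


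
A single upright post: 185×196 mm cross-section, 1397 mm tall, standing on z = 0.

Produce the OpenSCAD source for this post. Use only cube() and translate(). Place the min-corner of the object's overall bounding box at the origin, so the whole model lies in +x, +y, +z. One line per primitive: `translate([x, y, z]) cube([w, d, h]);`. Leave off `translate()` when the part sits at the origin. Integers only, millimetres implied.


cube([185, 196, 1397]);


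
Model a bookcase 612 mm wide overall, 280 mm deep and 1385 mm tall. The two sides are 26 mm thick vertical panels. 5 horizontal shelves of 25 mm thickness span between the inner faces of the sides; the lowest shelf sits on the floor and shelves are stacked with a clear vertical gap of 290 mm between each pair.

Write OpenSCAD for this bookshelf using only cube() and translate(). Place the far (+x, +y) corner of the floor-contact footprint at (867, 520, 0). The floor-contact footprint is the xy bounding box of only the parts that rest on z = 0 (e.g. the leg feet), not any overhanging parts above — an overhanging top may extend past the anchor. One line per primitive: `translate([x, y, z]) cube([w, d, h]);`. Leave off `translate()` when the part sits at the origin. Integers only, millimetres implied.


translate([255, 240, 0]) cube([26, 280, 1385]);
translate([841, 240, 0]) cube([26, 280, 1385]);
translate([281, 240, 0]) cube([560, 280, 25]);
translate([281, 240, 315]) cube([560, 280, 25]);
translate([281, 240, 630]) cube([560, 280, 25]);
translate([281, 240, 945]) cube([560, 280, 25]);
translate([281, 240, 1260]) cube([560, 280, 25]);


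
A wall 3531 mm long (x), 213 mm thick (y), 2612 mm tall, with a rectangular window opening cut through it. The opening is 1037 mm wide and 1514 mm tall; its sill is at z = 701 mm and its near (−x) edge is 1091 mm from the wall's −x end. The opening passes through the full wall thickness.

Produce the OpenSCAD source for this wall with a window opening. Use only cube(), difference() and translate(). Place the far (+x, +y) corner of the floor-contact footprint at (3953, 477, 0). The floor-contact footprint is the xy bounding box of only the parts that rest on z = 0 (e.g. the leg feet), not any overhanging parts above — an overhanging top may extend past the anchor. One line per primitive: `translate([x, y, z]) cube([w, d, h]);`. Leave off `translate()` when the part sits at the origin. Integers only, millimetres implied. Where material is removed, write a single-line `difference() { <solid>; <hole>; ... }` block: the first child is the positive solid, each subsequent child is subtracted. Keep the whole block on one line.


difference() { translate([422, 264, 0]) cube([3531, 213, 2612]); translate([1513, 264, 701]) cube([1037, 213, 1514]); }


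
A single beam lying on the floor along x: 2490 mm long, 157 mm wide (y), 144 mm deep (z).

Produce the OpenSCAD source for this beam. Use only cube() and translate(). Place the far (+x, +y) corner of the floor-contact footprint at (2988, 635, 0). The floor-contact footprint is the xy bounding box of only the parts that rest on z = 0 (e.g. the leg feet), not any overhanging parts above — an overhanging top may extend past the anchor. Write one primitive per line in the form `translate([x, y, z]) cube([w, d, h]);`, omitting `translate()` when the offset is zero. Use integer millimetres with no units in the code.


translate([498, 478, 0]) cube([2490, 157, 144]);


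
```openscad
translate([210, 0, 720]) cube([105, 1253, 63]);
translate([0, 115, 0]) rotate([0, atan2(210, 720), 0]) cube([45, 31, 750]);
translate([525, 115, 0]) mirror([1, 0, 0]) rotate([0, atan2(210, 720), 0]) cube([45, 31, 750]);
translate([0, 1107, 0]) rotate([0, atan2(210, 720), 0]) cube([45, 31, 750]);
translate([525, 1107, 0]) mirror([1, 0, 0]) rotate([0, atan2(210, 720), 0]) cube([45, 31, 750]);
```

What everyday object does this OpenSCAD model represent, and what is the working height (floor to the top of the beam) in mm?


A sawhorse. The overall height is 783 mm.

A beam across two mirrored pairs of raked legs — a sawhorse. The beam's underside is at z = 720 (matching the legs' vertical rise in atan2(210, 720)) and the beam is 63 mm tall, so its top is at 720 + 63 = 783 mm. The raked legs top out at the beam's underside, so that is the highest point.


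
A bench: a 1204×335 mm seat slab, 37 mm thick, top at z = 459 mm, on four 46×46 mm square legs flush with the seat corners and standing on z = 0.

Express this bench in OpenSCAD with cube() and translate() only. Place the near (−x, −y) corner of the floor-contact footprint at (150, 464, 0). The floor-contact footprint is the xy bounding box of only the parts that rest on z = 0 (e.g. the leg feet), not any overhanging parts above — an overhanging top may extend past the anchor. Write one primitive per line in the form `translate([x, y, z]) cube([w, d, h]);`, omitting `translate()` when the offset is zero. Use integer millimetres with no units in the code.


translate([150, 464, 422]) cube([1204, 335, 37]);
translate([150, 464, 0]) cube([46, 46, 422]);
translate([150, 753, 0]) cube([46, 46, 422]);
translate([1308, 464, 0]) cube([46, 46, 422]);
translate([1308, 753, 0]) cube([46, 46, 422]);


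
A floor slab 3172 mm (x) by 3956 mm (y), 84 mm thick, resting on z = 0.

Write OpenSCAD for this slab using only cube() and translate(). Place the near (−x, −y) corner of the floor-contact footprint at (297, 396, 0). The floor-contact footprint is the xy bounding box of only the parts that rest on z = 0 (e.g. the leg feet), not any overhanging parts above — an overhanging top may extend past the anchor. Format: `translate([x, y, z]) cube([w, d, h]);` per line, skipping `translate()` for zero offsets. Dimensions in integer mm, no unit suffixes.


translate([297, 396, 0]) cube([3172, 3956, 84]);


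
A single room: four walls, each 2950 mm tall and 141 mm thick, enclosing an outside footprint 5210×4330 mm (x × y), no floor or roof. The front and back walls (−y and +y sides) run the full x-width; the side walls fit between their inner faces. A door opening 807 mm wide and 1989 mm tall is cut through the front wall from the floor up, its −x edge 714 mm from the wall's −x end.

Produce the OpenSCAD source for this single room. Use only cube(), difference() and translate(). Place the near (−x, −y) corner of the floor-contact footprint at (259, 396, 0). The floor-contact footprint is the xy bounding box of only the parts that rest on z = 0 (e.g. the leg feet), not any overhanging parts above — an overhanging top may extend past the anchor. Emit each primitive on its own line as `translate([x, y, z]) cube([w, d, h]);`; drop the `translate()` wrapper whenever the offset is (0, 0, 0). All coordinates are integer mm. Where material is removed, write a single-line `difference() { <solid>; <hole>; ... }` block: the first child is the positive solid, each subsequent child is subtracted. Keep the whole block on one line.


difference() { translate([259, 396, 0]) cube([5210, 141, 2950]); translate([973, 396, 0]) cube([807, 141, 1989]); }
translate([259, 4585, 0]) cube([5210, 141, 2950]);
translate([259, 537, 0]) cube([141, 4048, 2950]);
translate([5328, 537, 0]) cube([141, 4048, 2950]);


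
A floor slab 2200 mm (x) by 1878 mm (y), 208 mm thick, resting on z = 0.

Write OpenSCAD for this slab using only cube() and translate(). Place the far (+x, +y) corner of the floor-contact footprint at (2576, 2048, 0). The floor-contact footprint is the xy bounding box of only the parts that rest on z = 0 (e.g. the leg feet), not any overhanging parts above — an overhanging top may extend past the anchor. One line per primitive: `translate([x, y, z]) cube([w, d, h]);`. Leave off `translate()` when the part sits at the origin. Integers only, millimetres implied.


translate([376, 170, 0]) cube([2200, 1878, 208]);


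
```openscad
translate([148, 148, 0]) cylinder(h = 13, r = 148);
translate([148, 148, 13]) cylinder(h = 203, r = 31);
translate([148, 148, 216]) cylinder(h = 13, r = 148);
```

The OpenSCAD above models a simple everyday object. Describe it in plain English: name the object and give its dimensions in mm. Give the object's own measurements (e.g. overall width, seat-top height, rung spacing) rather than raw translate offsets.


A spool: two coaxial disc flanges of radius 148 mm and thickness 13 mm, joined by a core cylinder of radius 31 mm and height 203 mm. The lower flange rests on z = 0 and the three cylinders share a vertical axis.


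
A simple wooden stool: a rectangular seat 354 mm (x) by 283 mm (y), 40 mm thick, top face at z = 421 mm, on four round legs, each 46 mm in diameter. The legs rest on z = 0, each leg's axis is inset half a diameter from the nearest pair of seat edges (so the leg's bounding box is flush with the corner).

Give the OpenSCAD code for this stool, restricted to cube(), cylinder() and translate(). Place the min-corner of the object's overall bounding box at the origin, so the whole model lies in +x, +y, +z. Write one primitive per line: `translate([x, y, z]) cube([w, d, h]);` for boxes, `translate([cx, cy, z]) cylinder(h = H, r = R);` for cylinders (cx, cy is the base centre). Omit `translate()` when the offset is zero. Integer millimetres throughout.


translate([0, 0, 381]) cube([354, 283, 40]);
translate([23, 23, 0]) cylinder(h = 381, r = 23);
translate([331, 23, 0]) cylinder(h = 381, r = 23);
translate([23, 260, 0]) cylinder(h = 381, r = 23);
translate([331, 260, 0]) cylinder(h = 381, r = 23);


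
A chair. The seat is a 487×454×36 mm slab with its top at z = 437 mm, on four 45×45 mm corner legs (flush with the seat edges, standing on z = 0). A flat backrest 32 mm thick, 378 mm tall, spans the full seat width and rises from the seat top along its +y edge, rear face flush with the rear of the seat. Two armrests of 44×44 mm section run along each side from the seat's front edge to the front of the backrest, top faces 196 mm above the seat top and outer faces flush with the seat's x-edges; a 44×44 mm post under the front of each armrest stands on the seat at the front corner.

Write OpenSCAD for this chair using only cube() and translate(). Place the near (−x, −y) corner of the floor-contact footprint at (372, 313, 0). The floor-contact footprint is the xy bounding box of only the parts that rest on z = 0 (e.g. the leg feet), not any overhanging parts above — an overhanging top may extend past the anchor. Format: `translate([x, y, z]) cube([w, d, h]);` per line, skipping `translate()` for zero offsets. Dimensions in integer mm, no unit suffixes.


translate([372, 313, 401]) cube([487, 454, 36]);
translate([372, 313, 0]) cube([45, 45, 401]);
translate([814, 313, 0]) cube([45, 45, 401]);
translate([372, 722, 0]) cube([45, 45, 401]);
translate([814, 722, 0]) cube([45, 45, 401]);
translate([372, 735, 437]) cube([487, 32, 378]);
translate([372, 313, 589]) cube([44, 422, 44]);
translate([815, 313, 589]) cube([44, 422, 44]);
translate([372, 313, 437]) cube([44, 44, 152]);
translate([815, 313, 437]) cube([44, 44, 152]);


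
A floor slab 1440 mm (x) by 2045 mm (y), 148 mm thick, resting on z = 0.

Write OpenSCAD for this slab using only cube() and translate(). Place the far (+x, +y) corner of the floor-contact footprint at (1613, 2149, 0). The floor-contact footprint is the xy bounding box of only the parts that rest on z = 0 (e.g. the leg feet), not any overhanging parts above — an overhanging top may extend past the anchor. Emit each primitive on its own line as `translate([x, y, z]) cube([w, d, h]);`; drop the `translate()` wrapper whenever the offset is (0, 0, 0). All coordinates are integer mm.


translate([173, 104, 0]) cube([1440, 2045, 148]);


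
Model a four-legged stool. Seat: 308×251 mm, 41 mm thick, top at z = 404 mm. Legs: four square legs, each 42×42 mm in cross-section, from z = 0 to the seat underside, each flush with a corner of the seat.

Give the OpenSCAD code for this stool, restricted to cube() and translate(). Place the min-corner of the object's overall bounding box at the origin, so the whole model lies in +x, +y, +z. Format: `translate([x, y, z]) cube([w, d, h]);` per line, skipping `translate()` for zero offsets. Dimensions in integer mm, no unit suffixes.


translate([0, 0, 363]) cube([308, 251, 41]);
cube([42, 42, 363]);
translate([266, 0, 0]) cube([42, 42, 363]);
translate([0, 209, 0]) cube([42, 42, 363]);
translate([266, 209, 0]) cube([42, 42, 363]);


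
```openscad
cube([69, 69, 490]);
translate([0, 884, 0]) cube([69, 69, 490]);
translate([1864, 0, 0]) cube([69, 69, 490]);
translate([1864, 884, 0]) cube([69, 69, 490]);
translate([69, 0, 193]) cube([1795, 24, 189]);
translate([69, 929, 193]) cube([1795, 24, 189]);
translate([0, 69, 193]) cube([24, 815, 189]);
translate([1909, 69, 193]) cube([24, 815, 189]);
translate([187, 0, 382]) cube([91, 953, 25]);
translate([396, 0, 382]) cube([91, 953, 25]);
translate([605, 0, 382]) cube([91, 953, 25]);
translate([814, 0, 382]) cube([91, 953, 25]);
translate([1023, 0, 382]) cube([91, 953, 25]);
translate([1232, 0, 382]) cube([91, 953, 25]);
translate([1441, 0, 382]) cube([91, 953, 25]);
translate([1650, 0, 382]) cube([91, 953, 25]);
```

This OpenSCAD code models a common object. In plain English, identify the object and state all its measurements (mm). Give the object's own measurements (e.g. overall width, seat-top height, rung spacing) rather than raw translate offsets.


A bed frame 1933 mm long (x) by 953 mm wide (y). Four 69×69 mm corner posts, 490 mm tall, at the corners of the footprint. Four rails of 24 mm thickness and 189 mm height run between adjacent posts with their undersides at z = 193 mm, their outer faces flush with the outside of the frame (the two x-running rails run between the posts' inner faces; the two y-running rails run between the posts' inner faces). 8 slats, each 91 mm wide (x) and 25 mm thick, lie across the top of the two x-running rails, running the full 953 mm width of the frame in y; along x they sit between the end posts with a 118 mm gap after the −x posts and between neighbouring slats, leaving 123 mm before the +x posts.


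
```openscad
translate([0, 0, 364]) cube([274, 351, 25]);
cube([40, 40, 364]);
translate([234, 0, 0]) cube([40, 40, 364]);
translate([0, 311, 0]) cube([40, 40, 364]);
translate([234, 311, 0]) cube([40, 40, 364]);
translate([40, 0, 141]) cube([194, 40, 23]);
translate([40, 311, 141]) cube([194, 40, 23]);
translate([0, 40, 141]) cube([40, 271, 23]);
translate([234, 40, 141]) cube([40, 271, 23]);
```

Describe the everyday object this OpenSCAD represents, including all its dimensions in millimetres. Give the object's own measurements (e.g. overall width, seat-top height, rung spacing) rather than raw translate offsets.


A four-legged stool. The seat is a 274×351×25 mm slab whose top surface is at z = 389 mm; four square legs, each 40×40 mm in cross-section, run from the floor (z = 0) to the underside of the seat, each flush with a corner of the seat. Four stretchers, 40 mm wide and 23 mm tall, connect adjacent legs with their undersides at z = 141 mm, each running between the inner faces of the legs it joins and aligned with the legs' outer faces on the other axis.


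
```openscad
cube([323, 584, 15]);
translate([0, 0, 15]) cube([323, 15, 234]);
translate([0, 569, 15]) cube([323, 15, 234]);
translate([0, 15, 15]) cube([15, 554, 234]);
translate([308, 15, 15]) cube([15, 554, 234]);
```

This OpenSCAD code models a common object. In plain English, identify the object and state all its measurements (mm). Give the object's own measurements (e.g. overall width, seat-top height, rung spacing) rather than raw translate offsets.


An open-topped rectangular box: outside dimensions 323×584×249 mm, with a uniform wall and base thickness of 15 mm. The base is a full 323×584 slab on the floor; four walls sit on top of the base. The front and back walls (the −y and +y sides) span the full width; the two side walls fit between them.


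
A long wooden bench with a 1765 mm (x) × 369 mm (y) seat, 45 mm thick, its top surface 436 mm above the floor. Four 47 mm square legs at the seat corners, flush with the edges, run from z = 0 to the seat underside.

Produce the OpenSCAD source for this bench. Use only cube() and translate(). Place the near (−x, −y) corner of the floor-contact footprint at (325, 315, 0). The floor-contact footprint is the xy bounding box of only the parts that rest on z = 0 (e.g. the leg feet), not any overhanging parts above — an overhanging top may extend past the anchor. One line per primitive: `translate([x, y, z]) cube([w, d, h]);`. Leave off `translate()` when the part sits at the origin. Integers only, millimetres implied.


translate([325, 315, 391]) cube([1765, 369, 45]);
translate([325, 315, 0]) cube([47, 47, 391]);
translate([325, 637, 0]) cube([47, 47, 391]);
translate([2043, 315, 0]) cube([47, 47, 391]);
translate([2043, 637, 0]) cube([47, 47, 391]);


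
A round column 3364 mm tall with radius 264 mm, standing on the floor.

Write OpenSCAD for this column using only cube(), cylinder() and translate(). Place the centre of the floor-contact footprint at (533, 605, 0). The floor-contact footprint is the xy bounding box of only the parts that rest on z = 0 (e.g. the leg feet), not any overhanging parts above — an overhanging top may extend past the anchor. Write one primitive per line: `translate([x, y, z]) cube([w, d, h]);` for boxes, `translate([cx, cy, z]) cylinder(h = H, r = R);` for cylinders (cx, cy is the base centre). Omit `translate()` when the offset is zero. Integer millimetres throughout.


translate([533, 605, 0]) cylinder(h = 3364, r = 264);


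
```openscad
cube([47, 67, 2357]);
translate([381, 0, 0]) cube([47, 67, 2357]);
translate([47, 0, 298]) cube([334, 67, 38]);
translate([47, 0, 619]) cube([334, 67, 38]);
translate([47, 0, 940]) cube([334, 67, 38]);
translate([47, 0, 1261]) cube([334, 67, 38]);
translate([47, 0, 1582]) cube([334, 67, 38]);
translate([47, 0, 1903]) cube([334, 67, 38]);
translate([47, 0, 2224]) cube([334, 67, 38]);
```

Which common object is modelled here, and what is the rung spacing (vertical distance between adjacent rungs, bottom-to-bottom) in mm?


A ladder. The rung spacing is 321 mm.

Two tall 47×67 posts with 7 short bars between them — a ladder. Adjacent rungs sit at z = 298 and z = 619, so the spacing is 619 − 298 = 321 mm.


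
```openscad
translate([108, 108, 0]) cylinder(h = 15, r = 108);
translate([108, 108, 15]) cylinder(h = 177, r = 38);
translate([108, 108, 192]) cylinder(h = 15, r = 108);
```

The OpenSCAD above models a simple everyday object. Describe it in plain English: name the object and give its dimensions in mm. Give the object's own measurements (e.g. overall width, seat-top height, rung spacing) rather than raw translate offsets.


A spool: two coaxial disc flanges of radius 108 mm and thickness 15 mm, joined by a core cylinder of radius 38 mm and height 177 mm. The lower flange rests on z = 0 and the three cylinders share a vertical axis.


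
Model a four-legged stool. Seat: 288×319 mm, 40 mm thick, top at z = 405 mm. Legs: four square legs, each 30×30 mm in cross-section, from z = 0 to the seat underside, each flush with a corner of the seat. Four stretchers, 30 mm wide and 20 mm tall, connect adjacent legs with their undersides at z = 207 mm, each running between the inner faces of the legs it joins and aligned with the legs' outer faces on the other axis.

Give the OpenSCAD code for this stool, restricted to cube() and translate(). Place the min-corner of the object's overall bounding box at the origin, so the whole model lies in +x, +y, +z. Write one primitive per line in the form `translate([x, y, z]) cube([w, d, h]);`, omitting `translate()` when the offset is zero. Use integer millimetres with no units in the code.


translate([0, 0, 365]) cube([288, 319, 40]);
cube([30, 30, 365]);
translate([258, 0, 0]) cube([30, 30, 365]);
translate([0, 289, 0]) cube([30, 30, 365]);
translate([258, 289, 0]) cube([30, 30, 365]);
translate([30, 0, 207]) cube([228, 30, 20]);
translate([30, 289, 207]) cube([228, 30, 20]);
translate([0, 30, 207]) cube([30, 259, 20]);
translate([258, 30, 207]) cube([30, 259, 20]);


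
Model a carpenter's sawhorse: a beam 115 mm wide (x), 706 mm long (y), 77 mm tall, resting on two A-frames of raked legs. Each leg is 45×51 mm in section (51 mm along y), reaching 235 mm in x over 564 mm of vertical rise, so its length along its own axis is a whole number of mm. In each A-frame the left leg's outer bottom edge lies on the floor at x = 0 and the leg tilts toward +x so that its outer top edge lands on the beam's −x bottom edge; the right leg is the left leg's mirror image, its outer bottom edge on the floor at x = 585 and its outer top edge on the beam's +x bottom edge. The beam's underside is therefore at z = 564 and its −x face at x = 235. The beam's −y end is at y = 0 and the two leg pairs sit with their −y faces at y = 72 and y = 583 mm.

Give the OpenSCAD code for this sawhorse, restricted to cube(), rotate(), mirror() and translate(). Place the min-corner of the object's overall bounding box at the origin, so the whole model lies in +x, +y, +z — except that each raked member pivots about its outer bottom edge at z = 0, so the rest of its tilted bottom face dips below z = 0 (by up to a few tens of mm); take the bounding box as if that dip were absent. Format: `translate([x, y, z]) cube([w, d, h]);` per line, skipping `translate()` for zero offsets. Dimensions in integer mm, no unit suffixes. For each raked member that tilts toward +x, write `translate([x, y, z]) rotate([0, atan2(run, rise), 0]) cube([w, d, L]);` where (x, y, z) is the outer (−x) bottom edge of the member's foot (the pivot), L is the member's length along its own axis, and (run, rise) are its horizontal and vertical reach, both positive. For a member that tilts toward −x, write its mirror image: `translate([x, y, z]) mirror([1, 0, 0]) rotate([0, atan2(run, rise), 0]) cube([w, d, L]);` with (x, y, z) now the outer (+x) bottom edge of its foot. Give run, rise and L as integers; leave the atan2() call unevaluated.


// leg length = √(235² + 564²) = 611
// right-leg outer foot x = 2·235 + 115 = 585
// beam min-corner = (235, 0, 564)
translate([235, 0, 564]) cube([115, 706, 77]);
translate([0, 72, 0]) rotate([0, atan2(235, 564), 0]) cube([45, 51, 611]);
translate([585, 72, 0]) mirror([1, 0, 0]) rotate([0, atan2(235, 564), 0]) cube([45, 51, 611]);
translate([0, 583, 0]) rotate([0, atan2(235, 564), 0]) cube([45, 51, 611]);
translate([585, 583, 0]) mirror([1, 0, 0]) rotate([0, atan2(235, 564), 0]) cube([45, 51, 611]);


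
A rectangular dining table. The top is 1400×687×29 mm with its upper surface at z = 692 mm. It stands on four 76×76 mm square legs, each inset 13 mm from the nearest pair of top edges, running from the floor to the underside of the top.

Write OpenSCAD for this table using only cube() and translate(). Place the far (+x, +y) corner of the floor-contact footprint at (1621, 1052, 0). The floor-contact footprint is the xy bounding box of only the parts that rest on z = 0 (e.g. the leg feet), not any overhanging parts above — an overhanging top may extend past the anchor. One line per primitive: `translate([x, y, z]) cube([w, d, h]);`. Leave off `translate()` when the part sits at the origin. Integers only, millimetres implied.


// leg_h = 692 - 29 = 663
translate([234, 378, 663]) cube([1400, 687, 29]);
translate([247, 391, 0]) cube([76, 76, 663]);
translate([1545, 391, 0]) cube([76, 76, 663]);
translate([247, 976, 0]) cube([76, 76, 663]);
translate([1545, 976, 0]) cube([76, 76, 663]);


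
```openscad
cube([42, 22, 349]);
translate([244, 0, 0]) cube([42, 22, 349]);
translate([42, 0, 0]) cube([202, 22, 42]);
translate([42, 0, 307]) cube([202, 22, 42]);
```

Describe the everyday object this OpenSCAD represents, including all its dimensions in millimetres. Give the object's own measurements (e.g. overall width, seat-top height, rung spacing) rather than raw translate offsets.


A rectangular picture frame lying in the x–z plane (depth along y). The opening is 202 mm wide (x) by 265 mm tall (z), surrounded by a border 42 mm wide on all four sides. The frame is 22 mm deep and is made of two full-height vertical stiles with two horizontal rails fitted between them.
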